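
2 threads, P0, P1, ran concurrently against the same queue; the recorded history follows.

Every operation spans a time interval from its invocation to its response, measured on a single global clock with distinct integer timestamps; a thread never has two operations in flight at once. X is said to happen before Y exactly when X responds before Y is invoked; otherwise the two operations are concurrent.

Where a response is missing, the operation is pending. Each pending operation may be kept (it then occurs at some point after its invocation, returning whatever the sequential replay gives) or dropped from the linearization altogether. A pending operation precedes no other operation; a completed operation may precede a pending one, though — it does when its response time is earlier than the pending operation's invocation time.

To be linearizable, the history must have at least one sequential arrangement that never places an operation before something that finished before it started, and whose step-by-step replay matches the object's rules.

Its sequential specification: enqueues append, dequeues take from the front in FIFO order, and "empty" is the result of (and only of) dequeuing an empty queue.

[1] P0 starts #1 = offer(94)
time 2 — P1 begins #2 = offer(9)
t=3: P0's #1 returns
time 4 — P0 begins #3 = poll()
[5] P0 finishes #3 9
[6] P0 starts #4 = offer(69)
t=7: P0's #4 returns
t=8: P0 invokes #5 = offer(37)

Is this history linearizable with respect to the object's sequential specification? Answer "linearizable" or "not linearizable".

linearizable

one valid linearization: #2, #1, #3, #4
1. #2 offer(9) (pending, included), leaving queue <9>
2. #1 offer(94), leaving queue <9,94>
3. #3 poll() → 9, leaving queue <94>
4. #4 offer(69), leaving queue <94,69>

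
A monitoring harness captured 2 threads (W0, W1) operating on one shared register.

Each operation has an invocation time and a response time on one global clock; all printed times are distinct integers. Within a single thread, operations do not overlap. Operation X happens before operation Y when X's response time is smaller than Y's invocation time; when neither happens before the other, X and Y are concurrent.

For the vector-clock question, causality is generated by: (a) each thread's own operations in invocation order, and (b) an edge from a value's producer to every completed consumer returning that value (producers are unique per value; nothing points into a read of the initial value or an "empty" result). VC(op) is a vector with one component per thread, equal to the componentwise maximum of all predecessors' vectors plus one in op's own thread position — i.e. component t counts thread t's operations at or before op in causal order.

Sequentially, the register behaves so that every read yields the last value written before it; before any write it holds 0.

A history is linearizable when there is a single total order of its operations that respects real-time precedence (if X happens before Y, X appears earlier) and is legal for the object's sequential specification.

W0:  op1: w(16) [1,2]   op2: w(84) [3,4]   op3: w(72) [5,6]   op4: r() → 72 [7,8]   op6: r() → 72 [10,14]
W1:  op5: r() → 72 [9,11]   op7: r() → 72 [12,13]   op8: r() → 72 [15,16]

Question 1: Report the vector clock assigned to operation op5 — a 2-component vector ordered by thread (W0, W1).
Answer: (3, 1)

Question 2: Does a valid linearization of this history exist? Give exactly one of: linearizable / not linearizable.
witness order: op1, op2, op3, op4, op5, op6, op7, op8
step 1: op1 w(16) — value 16
step 2: op2 w(84) — value 84
step 3: op3 w(72) — value 72
step 4: op4 r() → 72 — value 72
step 5: op5 r() → 72 — value 72
step 6: op6 r() → 72 — value 72
step 7: op7 r() → 72 — value 72
step 8: op8 r() → 72 — value 72

linearizable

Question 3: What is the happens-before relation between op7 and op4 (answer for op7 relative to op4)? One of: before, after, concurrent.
Answer: after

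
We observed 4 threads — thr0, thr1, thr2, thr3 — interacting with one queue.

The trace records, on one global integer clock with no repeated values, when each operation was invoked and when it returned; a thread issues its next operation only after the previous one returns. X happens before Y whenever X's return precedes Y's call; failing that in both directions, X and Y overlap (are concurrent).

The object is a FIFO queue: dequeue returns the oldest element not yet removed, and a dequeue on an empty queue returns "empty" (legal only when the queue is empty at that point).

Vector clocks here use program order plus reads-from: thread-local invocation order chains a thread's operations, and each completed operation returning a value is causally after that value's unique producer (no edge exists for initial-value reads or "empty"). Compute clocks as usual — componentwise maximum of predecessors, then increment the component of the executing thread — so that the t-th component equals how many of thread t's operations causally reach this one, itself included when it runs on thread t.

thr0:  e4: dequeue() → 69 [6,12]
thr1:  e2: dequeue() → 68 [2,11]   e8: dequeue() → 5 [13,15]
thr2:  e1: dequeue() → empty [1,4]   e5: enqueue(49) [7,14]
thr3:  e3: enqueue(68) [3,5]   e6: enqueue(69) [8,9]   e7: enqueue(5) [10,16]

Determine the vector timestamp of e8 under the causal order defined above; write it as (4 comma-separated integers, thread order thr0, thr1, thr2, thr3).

(0, 2, 0, 3)

root op e3, invoked 3: fresh clock plus thr3's own tick → (0, 0, 0, 1)
root op e1, invoked 1: fresh clock plus thr2's own tick → (0, 0, 1, 0)
invoked at 8, e6 merges VC(e3)=(0, 0, 0, 1) and bumps thr3's slot → (0, 0, 0, 2)
invoked at 7, e5 merges VC(e1)=(0, 0, 1, 0) and bumps thr2's slot → (0, 0, 2, 0)
invoked at 2, e2 merges VC(e3)=(0, 0, 0, 1) and bumps thr1's slot → (0, 1, 0, 1)
invoked at 10, e7 merges VC(e6)=(0, 0, 0, 2) and bumps thr3's slot → (0, 0, 0, 3)
invoked at 6, e4 merges VC(e6)=(0, 0, 0, 2) and bumps thr0's slot → (1, 0, 0, 2)
invoked at 13, e8 merges VC(e2)=(0, 1, 0, 1), VC(e7)=(0, 0, 0, 3) and bumps thr1's slot → (0, 2, 0, 3)
target: VC(e8) = (0, 2, 0, 3)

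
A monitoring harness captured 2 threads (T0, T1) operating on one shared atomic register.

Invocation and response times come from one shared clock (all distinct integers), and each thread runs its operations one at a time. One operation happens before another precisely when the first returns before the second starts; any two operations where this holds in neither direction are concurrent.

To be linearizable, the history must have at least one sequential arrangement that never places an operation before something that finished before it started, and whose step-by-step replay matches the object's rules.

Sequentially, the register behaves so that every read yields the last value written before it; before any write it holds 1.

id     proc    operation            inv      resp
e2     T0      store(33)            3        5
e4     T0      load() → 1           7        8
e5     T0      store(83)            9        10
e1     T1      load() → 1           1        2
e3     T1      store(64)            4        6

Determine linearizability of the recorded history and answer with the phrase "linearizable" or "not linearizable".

through event 7 a valid linearization exists; event 8 (e4 responding at time 8) ends that
no legal order exists: 2 real-time-consistent candidates over 4 completed atomic register operations, all rejected
e.g. e1, e2, e3, e4: illegal at step 4, since e4 load() → 1 cannot apply there
e.g. e1, e3, e2, e4: illegal at step 4, since e4 load() → 1 cannot apply there

not linearizable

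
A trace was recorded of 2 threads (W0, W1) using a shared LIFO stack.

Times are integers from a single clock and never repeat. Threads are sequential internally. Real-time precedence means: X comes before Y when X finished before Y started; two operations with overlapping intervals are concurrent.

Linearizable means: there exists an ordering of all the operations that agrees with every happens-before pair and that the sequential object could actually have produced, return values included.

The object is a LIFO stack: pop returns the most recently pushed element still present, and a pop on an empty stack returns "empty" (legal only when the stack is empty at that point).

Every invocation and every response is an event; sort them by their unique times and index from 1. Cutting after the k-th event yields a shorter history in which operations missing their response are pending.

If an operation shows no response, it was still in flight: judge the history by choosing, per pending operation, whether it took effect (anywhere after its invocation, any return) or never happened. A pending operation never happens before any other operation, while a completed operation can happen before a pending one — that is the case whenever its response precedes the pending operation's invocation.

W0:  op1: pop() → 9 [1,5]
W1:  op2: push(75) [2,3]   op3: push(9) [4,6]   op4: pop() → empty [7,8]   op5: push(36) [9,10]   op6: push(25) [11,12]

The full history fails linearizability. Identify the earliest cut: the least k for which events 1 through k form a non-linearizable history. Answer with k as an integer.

a valid linearization of events 1..7 exists, for instance op2, op3, op1:
after step 1 (op2 push(75)): stack <75>
after step 2 (op3 push(9)): stack <75,9>
after step 3 (op1 pop() → 9): stack <75>
include event 8 — op4 responding at 8 — and every candidate order breaks
take op1, op2, op3, op4: step 1 already fails, because op1 pop() → 9 cannot occur there
take op2, op1, op3, op4: step 2 already fails, because op1 pop() → 9 cannot occur there

8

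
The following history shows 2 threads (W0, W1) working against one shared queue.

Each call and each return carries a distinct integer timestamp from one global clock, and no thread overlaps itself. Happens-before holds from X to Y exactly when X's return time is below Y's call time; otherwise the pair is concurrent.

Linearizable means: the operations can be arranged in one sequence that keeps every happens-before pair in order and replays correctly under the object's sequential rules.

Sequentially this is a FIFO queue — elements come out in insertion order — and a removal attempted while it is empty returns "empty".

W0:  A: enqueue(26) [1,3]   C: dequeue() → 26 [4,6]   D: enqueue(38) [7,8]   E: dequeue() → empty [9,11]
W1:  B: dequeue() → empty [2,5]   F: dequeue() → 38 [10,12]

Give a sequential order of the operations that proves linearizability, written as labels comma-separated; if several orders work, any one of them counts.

1. A enqueue(26), leaving queue <26>
2. C dequeue() → 26, leaving queue <>
3. B dequeue() → empty, leaving queue <>
4. D enqueue(38), leaving queue <38>
5. F dequeue() → 38, leaving queue <>
6. E dequeue() → empty, leaving queue <>

A, C, B, D, F, E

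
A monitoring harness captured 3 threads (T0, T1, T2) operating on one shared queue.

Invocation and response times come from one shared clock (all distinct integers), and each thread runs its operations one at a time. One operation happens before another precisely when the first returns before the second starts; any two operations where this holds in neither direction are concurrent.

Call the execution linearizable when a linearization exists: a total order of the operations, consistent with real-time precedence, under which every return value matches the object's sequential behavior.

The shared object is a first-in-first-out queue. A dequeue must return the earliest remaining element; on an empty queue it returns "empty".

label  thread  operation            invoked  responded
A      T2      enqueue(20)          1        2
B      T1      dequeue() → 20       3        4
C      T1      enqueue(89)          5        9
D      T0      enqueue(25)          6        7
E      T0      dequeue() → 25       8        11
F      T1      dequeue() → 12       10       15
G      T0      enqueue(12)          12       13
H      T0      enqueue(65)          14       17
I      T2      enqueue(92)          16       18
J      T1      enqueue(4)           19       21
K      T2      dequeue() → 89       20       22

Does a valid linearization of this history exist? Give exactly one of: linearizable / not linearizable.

not linearizable

events 1..14 are fine; event 15 — the response of F at time 15 — makes the prefix non-linearizable
the 7 completed operations admit 8 real-time orders; each fails the queue replay
include/drop combinations of the 1 pending operation (H) were all tried; none helps
sample order A, B, C, D, E, F, G (pending dropped) stalls at step 5 — E dequeue() → 25 has no legal effect
sample order A, B, C, D, E, G, F (pending dropped) stalls at step 5 — E dequeue() → 25 has no legal effect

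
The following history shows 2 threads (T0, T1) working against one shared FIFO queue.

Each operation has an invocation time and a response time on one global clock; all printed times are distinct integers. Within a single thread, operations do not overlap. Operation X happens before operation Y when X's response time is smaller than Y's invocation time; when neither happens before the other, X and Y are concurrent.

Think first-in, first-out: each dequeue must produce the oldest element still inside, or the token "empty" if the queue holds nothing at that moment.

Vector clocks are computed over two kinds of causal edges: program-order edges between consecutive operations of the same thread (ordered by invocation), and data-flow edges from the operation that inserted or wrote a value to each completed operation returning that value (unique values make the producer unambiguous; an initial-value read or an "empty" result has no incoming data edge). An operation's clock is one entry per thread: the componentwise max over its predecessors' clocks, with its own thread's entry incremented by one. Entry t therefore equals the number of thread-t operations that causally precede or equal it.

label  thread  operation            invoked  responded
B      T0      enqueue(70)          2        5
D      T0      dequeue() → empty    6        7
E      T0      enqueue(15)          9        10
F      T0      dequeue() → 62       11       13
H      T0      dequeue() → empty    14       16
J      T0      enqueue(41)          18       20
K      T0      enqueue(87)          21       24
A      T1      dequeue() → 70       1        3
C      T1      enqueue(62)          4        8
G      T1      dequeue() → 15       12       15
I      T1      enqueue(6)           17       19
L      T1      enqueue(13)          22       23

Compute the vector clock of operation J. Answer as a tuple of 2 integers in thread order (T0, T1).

invoked at 2, B has no predecessors; its own T0 bump gives (1, 0)
A (invocation 1): componentwise max over VC(B)=(1, 0), +1 at T1, giving (1, 1)
D (invocation 6): componentwise max over VC(B)=(1, 0), +1 at T0, giving (2, 0)
C (invocation 4): componentwise max over VC(A)=(1, 1), +1 at T1, giving (1, 2)
E (invocation 9): componentwise max over VC(D)=(2, 0), +1 at T0, giving (3, 0)
G (invocation 12): componentwise max over VC(C)=(1, 2), VC(E)=(3, 0), +1 at T1, giving (3, 3)
F (invocation 11): componentwise max over VC(C)=(1, 2), VC(E)=(3, 0), +1 at T0, giving (4, 2)
I (invocation 17): componentwise max over VC(G)=(3, 3), +1 at T1, giving (3, 4)
H (invocation 14): componentwise max over VC(F)=(4, 2), +1 at T0, giving (5, 2)
L (invocation 22): componentwise max over VC(I)=(3, 4), +1 at T1, giving (3, 5)
J (invocation 18): componentwise max over VC(H)=(5, 2), +1 at T0, giving (6, 2)
K (invocation 21): componentwise max over VC(J)=(6, 2), +1 at T0, giving (7, 2)
target: VC(J) = (6, 2)

(6, 2)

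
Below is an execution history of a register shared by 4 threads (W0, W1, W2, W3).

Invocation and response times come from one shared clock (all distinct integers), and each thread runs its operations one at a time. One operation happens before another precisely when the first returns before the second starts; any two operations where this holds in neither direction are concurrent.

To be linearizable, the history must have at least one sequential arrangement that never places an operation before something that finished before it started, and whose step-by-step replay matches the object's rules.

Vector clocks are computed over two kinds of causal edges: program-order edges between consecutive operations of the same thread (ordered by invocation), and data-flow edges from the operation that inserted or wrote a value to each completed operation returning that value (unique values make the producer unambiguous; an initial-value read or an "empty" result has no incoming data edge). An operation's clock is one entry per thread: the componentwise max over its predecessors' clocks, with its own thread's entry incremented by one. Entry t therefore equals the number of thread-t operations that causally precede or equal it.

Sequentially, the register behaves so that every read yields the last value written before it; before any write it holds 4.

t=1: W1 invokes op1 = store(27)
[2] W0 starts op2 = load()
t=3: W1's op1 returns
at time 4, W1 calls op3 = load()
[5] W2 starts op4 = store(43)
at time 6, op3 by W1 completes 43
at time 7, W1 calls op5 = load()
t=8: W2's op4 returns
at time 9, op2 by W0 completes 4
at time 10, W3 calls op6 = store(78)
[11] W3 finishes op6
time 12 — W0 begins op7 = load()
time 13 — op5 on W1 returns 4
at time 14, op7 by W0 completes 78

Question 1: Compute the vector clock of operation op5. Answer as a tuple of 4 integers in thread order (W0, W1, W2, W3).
Answer: (0, 3, 1, 0)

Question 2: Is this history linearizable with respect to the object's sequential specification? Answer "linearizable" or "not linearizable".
through event 12 a valid linearization exists; event 13 (op5 responding at time 13) ends that
every one of the 23 real-time-consistent orders over 6 completed register ops fails the sequential spec
no completion choice of the 1 pending operation (op7) rescues it — every subset was tried
sample order op1, op2, op3, op4, op5, op6 (pending dropped) stalls at step 2 — op2 load() → 4 has no legal effect
sample order op1, op2, op3, op4, op6, op5 (pending dropped) stalls at step 2 — op2 load() → 4 has no legal effect

not linearizable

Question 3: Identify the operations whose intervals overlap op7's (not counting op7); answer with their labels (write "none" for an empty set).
Answer: op5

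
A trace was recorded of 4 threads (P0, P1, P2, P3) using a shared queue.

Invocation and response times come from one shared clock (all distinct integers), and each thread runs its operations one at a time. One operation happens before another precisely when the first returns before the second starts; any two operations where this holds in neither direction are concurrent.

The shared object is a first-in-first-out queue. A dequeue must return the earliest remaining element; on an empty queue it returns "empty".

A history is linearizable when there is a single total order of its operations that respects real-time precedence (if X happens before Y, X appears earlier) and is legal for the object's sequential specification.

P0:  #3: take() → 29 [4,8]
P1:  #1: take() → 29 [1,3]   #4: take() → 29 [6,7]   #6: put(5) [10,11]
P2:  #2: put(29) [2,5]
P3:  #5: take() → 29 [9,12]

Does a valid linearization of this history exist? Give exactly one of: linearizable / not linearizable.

not linearizable

through event 6 a valid linearization exists; event 7 (#4 responding at time 7) ends that
checked exhaustively: 2 real-time-consistent orders of 3 completed operations, zero legal queue replays
including or dropping the 1 pending operation (#3) in any combination fails
e.g. #1, #2, #4 (pending dropped): illegal at step 1, since #1 take() → 29 cannot apply there
e.g. #2, #1, #4 (pending dropped): illegal at step 3, since #4 take() → 29 cannot apply there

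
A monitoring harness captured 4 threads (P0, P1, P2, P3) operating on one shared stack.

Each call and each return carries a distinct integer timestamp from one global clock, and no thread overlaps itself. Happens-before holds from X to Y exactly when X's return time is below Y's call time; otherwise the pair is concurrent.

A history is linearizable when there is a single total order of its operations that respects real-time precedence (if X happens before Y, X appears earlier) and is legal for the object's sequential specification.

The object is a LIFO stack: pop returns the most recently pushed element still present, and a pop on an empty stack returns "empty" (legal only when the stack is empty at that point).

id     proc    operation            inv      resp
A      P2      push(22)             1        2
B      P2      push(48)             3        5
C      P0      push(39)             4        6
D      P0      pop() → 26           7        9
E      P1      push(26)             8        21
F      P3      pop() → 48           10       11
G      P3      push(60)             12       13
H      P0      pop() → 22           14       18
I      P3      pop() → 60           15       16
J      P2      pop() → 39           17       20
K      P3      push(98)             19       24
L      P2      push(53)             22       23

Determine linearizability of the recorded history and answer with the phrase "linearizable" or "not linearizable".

linearizable

one valid linearization: A, C, B, E, D, F, G, I, J, H, K, L
1. A push(22), leaving stack <22>
2. C push(39), leaving stack <22,39>
3. B push(48), leaving stack <22,39,48>
4. E push(26), leaving stack <22,39,48,26>
5. D pop() → 26, leaving stack <22,39,48>
6. F pop() → 48, leaving stack <22,39>
7. G push(60), leaving stack <22,39,60>
8. I pop() → 60, leaving stack <22,39>
9. J pop() → 39, leaving stack <22>
10. H pop() → 22, leaving stack <>
11. K push(98), leaving stack <98>
12. L push(53), leaving stack <98,53>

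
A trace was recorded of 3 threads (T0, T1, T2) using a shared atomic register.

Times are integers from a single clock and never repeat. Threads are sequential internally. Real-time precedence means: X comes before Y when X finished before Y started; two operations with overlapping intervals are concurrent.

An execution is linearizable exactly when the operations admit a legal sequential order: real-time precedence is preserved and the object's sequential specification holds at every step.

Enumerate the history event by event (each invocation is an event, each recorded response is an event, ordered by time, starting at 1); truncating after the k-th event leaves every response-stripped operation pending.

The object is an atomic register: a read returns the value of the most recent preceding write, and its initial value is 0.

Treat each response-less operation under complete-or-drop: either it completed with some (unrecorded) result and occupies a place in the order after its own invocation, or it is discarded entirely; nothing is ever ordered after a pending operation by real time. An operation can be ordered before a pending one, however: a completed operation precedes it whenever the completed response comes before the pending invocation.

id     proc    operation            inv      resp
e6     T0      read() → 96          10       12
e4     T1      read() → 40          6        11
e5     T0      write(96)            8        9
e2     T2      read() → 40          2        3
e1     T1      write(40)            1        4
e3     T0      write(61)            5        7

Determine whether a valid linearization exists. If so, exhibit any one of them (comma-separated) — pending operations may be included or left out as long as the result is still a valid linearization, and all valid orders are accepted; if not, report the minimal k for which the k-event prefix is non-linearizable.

linearizable — witness: e1, e2, e4, e3, e5, e6

1. e1 write(40), leaving value 40
2. e2 read() → 40, leaving value 40
3. e4 read() → 40, leaving value 40
4. e3 write(61), leaving value 61
5. e5 write(96), leaving value 96
6. e6 read() → 96, leaving value 96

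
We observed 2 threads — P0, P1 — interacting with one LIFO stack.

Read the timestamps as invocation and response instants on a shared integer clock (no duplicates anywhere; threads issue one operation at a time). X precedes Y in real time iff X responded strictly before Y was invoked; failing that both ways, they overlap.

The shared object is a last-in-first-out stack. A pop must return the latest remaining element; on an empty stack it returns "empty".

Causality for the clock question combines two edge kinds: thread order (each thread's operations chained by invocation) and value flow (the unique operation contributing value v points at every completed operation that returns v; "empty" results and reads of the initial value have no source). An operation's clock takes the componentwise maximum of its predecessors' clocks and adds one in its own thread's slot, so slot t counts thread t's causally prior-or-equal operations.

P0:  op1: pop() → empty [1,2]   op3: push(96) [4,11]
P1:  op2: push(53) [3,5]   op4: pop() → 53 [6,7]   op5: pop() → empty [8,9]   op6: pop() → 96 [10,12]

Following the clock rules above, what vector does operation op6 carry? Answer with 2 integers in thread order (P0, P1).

VC(op2, invoked at 3): no causal predecessors; +1 on P1 → (0, 1)
VC(op1, invoked at 1): no causal predecessors; +1 on P0 → (1, 0)
op4 (invocation 6): componentwise max over VC(op2)=(0, 1), +1 at P1, giving (0, 2)
op3 (invocation 4): componentwise max over VC(op1)=(1, 0), +1 at P0, giving (2, 0)
op5 (invocation 8): componentwise max over VC(op4)=(0, 2), +1 at P1, giving (0, 3)
op6 (invocation 10): componentwise max over VC(op3)=(2, 0), VC(op5)=(0, 3), +1 at P1, giving (2, 4)
target: VC(op6) = (2, 4)

(2, 4)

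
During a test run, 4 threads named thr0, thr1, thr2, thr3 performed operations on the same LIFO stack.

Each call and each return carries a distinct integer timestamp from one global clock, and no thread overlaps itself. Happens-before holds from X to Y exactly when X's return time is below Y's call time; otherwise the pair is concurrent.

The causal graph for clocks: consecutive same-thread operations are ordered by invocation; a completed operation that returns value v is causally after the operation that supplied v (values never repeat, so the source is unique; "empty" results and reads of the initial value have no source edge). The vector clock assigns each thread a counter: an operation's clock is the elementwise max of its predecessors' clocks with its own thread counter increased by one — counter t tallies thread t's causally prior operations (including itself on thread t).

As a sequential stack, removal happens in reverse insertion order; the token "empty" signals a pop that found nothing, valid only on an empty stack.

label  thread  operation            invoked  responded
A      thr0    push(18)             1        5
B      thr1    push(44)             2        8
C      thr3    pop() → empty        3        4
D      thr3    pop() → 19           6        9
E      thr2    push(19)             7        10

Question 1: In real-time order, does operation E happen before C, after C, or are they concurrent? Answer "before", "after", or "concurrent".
E spans [7,10], C spans [3,4]
resp(C)=4 < inv(E)=7

after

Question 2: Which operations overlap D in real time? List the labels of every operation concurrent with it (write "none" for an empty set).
concurrent with D ([6,9]): every op whose interval crosses 6..9
A [1,5]: before
B [2,8]: concurrent
C [3,4]: before
E [7,10]: concurrent

B, E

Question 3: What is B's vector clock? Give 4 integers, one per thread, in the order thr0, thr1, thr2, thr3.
C (invocation 3): nothing precedes it; thr3's component alone gives (0, 0, 0, 1)
E (invocation 7): nothing precedes it; thr2's component alone gives (0, 0, 1, 0)
B (invocation 2): nothing precedes it; thr1's component alone gives (0, 1, 0, 0)
A (invocation 1): nothing precedes it; thr0's component alone gives (1, 0, 0, 0)
from VC(C)=(0, 0, 0, 1), VC(E)=(0, 0, 1, 0), D (invoked 6) maxes components and bumps thr3 → (0, 0, 1, 2)
target: VC(B) = (0, 1, 0, 0)

(0, 1, 0, 0)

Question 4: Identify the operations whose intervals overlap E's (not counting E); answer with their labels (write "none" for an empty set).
E spans [7,10]: anything still running between times 7 and 10 counts as concurrent
A [1,5]: before
B [2,8]: concurrent
C [3,4]: before
D [6,9]: concurrent

B, D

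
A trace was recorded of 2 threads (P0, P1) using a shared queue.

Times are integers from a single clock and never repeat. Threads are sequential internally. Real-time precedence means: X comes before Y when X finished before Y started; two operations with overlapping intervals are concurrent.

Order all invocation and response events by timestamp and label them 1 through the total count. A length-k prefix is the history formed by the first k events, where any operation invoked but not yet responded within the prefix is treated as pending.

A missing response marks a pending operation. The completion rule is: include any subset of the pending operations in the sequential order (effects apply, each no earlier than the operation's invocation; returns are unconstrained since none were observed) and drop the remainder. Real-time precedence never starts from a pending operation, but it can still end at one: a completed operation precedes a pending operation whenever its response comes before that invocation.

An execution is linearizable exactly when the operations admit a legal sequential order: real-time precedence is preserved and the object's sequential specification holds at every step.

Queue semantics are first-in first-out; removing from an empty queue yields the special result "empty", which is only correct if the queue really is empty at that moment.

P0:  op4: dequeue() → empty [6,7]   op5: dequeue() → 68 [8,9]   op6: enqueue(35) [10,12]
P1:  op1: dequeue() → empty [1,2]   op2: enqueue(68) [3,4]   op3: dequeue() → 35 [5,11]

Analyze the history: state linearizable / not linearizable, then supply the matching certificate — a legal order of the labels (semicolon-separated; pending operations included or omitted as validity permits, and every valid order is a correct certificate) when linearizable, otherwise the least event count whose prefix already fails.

not linearizable — minimal violating prefix: 9 events

through event 8 a valid linearization exists; event 9 (op5 responding at time 9) ends that
the sole real-time-consistent order of 4 completed operations fails the queue replay
no completion choice of the 1 pending operation (op3) rescues it — every subset was tried
e.g. op1, op2, op4, op5 (pending dropped): illegal at step 3, since op4 dequeue() → empty cannot apply there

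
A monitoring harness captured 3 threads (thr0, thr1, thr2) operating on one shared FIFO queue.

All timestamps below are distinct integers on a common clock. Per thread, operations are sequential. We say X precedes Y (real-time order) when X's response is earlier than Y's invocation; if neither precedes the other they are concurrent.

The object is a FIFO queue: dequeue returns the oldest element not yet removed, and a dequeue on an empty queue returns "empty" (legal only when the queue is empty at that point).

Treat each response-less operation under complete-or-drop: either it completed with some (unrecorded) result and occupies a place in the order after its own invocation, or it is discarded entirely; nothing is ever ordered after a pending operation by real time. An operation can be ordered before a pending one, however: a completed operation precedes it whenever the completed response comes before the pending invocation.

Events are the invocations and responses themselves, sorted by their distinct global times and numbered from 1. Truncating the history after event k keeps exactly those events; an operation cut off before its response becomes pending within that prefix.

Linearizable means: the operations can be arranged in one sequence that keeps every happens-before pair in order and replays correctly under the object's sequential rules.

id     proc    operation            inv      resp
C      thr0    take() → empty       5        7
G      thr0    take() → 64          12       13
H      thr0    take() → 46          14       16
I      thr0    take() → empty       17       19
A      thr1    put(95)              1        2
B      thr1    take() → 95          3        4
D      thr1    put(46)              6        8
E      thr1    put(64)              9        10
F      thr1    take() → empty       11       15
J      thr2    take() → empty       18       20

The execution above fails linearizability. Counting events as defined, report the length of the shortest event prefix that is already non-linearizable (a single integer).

a valid linearization of events 1..14 exists, for instance A, B, C, D, E, F, G:
after step 1 (A put(95)): queue <95>
after step 2 (B take() → 95): queue <>
after step 3 (C take() → empty): queue <>
after step 4 (D put(46)): queue <46>
after step 5 (E put(64)): queue <46,64>
after step 6 (F take() (pending, included)): queue <64>
after step 7 (G take() → 64): queue <>
once event 15 joins (F's response, time 15), exhaustive search finds no witness
including or dropping the 1 pending operation (H) in any combination fails
for example A, B, C, D, E, F, G (pending dropped) fails at step 6: F take() → empty is not legal there
for example A, B, C, D, E, G, F (pending dropped) fails at step 6: G take() → 64 is not legal there

15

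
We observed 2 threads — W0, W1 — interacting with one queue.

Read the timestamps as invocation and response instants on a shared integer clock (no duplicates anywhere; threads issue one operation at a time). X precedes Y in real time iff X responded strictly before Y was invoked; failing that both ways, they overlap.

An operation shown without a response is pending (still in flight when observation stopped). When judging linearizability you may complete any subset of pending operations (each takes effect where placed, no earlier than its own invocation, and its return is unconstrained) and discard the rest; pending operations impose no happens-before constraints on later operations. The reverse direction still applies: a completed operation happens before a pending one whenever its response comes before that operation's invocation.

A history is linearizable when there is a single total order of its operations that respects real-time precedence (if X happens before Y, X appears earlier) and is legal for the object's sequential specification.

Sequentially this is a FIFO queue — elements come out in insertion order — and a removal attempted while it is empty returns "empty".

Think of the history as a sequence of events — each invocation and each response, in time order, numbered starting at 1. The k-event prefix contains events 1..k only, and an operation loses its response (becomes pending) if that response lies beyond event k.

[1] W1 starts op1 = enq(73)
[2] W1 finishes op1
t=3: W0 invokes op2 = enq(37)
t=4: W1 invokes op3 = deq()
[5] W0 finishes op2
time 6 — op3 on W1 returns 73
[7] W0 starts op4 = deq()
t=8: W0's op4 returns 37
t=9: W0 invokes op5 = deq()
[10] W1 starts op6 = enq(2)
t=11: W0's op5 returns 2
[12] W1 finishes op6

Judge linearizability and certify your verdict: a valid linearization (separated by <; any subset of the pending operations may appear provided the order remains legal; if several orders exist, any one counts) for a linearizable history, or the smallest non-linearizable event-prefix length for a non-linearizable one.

1. op1 enq(73), leaving queue <73>
2. op2 enq(37), leaving queue <73,37>
3. op3 deq() → 73, leaving queue <37>
4. op4 deq() → 37, leaving queue <>
5. op6 enq(2), leaving queue <2>
6. op5 deq() → 2, leaving queue <>

linearizable — witness: op1 < op2 < op3 < op4 < op6 < op5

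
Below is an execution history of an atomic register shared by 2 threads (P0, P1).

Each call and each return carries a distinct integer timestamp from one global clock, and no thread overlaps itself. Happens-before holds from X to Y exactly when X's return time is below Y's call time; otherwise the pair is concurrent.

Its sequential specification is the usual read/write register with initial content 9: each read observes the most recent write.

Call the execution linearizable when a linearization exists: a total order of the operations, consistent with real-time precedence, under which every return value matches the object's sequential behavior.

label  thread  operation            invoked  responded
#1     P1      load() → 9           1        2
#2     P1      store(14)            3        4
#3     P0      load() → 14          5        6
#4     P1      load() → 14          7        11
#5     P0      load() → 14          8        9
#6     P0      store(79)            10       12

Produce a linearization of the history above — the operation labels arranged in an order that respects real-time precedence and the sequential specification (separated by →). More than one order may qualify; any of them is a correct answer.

after step 1 (#1 load() → 9): value 9
after step 2 (#2 store(14)): value 14
after step 3 (#3 load() → 14): value 14
after step 4 (#4 load() → 14): value 14
after step 5 (#5 load() → 14): value 14
after step 6 (#6 store(79)): value 79

#1 → #2 → #3 → #4 → #5 → #6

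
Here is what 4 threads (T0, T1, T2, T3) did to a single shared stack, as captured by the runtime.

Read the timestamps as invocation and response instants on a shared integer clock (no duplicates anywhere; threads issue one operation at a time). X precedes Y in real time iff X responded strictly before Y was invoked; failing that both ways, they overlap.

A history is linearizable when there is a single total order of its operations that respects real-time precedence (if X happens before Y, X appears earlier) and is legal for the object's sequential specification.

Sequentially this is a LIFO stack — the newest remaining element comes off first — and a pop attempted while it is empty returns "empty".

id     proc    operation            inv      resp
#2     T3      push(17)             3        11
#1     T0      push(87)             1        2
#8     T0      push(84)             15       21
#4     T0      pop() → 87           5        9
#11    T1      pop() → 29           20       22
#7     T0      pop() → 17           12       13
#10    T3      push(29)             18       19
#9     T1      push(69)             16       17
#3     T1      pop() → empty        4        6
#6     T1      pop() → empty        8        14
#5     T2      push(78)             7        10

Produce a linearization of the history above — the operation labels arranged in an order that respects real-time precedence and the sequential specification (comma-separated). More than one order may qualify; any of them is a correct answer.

step 1: #1 push(87) — stack <87>
step 2: #4 pop() → 87 — stack <>
step 3: #3 pop() → empty — stack <>
step 4: #6 pop() → empty — stack <>
step 5: #5 push(78) — stack <78>
step 6: #2 push(17) — stack <78,17>
step 7: #7 pop() → 17 — stack <78>
step 8: #8 push(84) — stack <78,84>
step 9: #9 push(69) — stack <78,84,69>
step 10: #10 push(29) — stack <78,84,69,29>
step 11: #11 pop() → 29 — stack <78,84,69>

#1, #4, #3, #6, #5, #2, #7, #8, #9, #10, #11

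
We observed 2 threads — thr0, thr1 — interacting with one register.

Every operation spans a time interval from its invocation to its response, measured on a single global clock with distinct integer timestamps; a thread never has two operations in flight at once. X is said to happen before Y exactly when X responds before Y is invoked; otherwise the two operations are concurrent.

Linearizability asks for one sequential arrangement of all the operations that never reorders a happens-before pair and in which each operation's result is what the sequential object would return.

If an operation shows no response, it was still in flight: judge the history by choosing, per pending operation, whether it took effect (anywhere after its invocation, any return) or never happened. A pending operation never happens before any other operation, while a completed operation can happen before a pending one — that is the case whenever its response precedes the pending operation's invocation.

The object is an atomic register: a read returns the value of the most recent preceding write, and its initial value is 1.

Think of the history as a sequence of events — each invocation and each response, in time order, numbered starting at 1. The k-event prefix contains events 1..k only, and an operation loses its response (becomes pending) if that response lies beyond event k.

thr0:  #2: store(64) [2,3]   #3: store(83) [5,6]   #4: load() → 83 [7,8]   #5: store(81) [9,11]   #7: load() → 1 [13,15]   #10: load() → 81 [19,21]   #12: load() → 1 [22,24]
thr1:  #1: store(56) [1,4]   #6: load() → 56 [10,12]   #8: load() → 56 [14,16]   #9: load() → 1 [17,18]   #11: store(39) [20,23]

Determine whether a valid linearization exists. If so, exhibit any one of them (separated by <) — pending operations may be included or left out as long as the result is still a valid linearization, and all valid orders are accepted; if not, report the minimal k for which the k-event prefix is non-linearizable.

cut after 11 events: linearizable; cut after 12 events (#6 responds, time 12): not linearizable
every one of the 4 real-time-consistent orders over 6 completed register ops fails the sequential spec
take #1, #2, #3, #4, #5, #6: step 6 already fails, because #6 load() → 56 cannot occur there
take #1, #2, #3, #4, #6, #5: step 5 already fails, because #6 load() → 56 cannot occur there

not linearizable — minimal violating prefix: 12 events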